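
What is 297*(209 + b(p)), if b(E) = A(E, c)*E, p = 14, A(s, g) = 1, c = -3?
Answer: 66231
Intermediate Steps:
b(E) = E (b(E) = 1*E = E)
297*(209 + b(p)) = 297*(209 + 14) = 297*223 = 66231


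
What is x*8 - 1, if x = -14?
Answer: -113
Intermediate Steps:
x*8 - 1 = -14*8 - 1 = -112 - 1 = -113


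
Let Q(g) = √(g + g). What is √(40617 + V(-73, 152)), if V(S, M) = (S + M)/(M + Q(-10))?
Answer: √2*√((6173863 + 81234*I*√5)/(76 + I*√5))/2 ≈ 201.54 - 3.7905e-5*I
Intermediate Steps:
Q(g) = √2*√g (Q(g) = √(2*g) = √2*√g)
V(S, M) = (M + S)/(M + 2*I*√5) (V(S, M) = (S + M)/(M + √2*√(-10)) = (M + S)/(M + √2*(I*√10)) = (M + S)/(M + 2*I*√5))
√(40617 + V(-73, 152)) = √(40617 + (152 - 73)/(152 + 2*I*√5)) = √(40617 + 79/(152 + 2*I*√5))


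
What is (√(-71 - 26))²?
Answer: -97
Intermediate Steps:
(√(-71 - 26))² = (√(-97))² = (I*√97)² = -97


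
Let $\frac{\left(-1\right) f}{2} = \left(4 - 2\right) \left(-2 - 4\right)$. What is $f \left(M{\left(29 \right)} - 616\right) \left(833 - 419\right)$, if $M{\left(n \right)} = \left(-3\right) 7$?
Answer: $-6329232$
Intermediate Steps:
$M{\left(n \right)} = -21$
$f = 24$ ($f = - 2 \left(4 - 2\right) \left(-2 - 4\right) = - 2 \cdot 2 \left(-6\right) = \left(-2\right) \left(-12\right) = 24$)
$f \left(M{\left(29 \right)} - 616\right) \left(833 - 419\right) = 24 \left(-21 - 616\right) \left(833 - 419\right) = 24 \left(\left(-637\right) 414\right) = 24 \left(-263718\right) = -6329232$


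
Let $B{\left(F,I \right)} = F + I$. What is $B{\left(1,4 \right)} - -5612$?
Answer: $5617$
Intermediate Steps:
$B{\left(1,4 \right)} - -5612 = \left(1 + 4\right) - -5612 = 5 + 5612 = 5617$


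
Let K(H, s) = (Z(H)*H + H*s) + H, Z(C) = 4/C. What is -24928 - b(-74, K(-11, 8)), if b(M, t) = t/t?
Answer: -24929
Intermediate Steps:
K(H, s) = 4 + H + H*s (K(H, s) = ((4/H)*H + H*s) + H = (4 + H*s) + H = 4 + H + H*s)
b(M, t) = 1
-24928 - b(-74, K(-11, 8)) = -24928 - 1*1 = -24928 - 1 = -24929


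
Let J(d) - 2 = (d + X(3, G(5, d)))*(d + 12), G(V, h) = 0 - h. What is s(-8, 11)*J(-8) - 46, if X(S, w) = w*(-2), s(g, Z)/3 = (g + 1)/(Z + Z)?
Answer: 481/11 ≈ 43.727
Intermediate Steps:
G(V, h) = -h
s(g, Z) = 3*(1 + g)/(2*Z) (s(g, Z) = 3*((g + 1)/(Z + Z)) = 3*((1 + g)/((2*Z))) = 3*((1 + g)*(1/(2*Z))) = 3*((1 + g)/(2*Z)) = 3*(1 + g)/(2*Z))
X(S, w) = -2*w
J(d) = 2 + 3*d*(12 + d) (J(d) = 2 + (d - (-2)*d)*(d + 12) = 2 + (d + 2*d)*(12 + d) = 2 + (3*d)*(12 + d) = 2 + 3*d*(12 + d))
s(-8, 11)*J(-8) - 46 = ((3/2)*(1 - 8)/11)*(2 + 3*(-8)² + 36*(-8)) - 46 = ((3/2)*(1/11)*(-7))*(2 + 3*64 - 288) - 46 = -21*(2 + 192 - 288)/22 - 46 = -21/22*(-94) - 46 = 987/11 - 46 = 481/11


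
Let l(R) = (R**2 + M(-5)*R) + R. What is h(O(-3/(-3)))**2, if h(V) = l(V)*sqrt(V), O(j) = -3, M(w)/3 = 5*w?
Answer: -160083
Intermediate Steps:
M(w) = 15*w (M(w) = 3*(5*w) = 15*w)
l(R) = R**2 - 74*R (l(R) = (R**2 + (15*(-5))*R) + R = (R**2 - 75*R) + R = R**2 - 74*R)
h(V) = V**(3/2)*(-74 + V) (h(V) = (V*(-74 + V))*sqrt(V) = V**(3/2)*(-74 + V))
h(O(-3/(-3)))**2 = ((-3)**(3/2)*(-74 - 3))**2 = (-3*I*sqrt(3)*(-77))**2 = (231*I*sqrt(3))**2 = -160083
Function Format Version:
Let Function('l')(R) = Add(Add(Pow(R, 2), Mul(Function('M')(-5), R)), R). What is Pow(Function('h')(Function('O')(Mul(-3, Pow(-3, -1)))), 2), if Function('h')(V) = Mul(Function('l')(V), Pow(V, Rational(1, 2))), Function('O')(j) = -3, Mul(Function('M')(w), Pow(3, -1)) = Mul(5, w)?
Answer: -160083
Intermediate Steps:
Function('M')(w) = Mul(15, w) (Function('M')(w) = Mul(3, Mul(5, w)) = Mul(15, w))
Function('l')(R) = Add(Pow(R, 2), Mul(-74, R)) (Function('l')(R) = Add(Add(Pow(R, 2), Mul(Mul(15, -5), R)), R) = Add(Add(Pow(R, 2), Mul(-75, R)), R) = Add(Pow(R, 2), Mul(-74, R)))
Function('h')(V) = Mul(Pow(V, Rational(3, 2)), Add(-74, V)) (Function('h')(V) = Mul(Mul(V, Add(-74, V)), Pow(V, Rational(1, 2))) = Mul(Pow(V, Rational(3, 2)), Add(-74, V)))
Pow(Function('h')(Function('O')(Mul(-3, Pow(-3, -1)))), 2) = Pow(Mul(Pow(-3, Rational(3, 2)), Add(-74, -3)), 2) = Pow(Mul(Mul(-3, I, Pow(3, Rational(1, 2))), -77), 2) = Pow(Mul(231, I, Pow(3, Rational(1, 2))), 2) = -160083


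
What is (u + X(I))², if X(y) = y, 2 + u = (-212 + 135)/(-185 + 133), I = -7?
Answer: 152881/2704 ≈ 56.539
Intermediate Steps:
u = -27/52 (u = -2 + (-212 + 135)/(-185 + 133) = -2 - 77/(-52) = -2 - 77*(-1/52) = -2 + 77/52 = -27/52 ≈ -0.51923)
(u + X(I))² = (-27/52 - 7)² = (-391/52)² = 152881/2704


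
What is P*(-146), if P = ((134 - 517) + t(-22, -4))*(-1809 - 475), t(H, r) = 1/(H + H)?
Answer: -1404967198/11 ≈ -1.2772e+8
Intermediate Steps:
t(H, r) = 1/(2*H)
P = 9623063/11 (P = ((134 - 517) + (1/2)/(-22))*(-1809 - 475) = (-383 + (1/2)*(-1/22))*(-2284) = (-383 - 1/44)*(-2284) = -16853/44*(-2284) = 9623063/11 ≈ 8.7482e+5)
P*(-146) = (9623063/11)*(-146) = -1404967198/11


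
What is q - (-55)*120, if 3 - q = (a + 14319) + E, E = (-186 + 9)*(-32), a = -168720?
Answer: 155340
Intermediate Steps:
E = 5664 (E = -177*(-32) = 5664)
q = 148740 (q = 3 - ((-168720 + 14319) + 5664) = 3 - (-154401 + 5664) = 3 - 1*(-148737) = 3 + 148737 = 148740)
q - (-55)*120 = 148740 - (-55)*120 = 148740 - 1*(-6600) = 148740 + 6600 = 155340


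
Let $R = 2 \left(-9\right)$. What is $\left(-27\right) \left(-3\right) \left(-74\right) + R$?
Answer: $-6012$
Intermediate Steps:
$R = -18$
$\left(-27\right) \left(-3\right) \left(-74\right) + R = \left(-27\right) \left(-3\right) \left(-74\right) - 18 = 81 \left(-74\right) - 18 = -5994 - 18 = -6012$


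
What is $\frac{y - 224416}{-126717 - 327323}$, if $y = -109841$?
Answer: $\frac{334257}{454040} \approx 0.73618$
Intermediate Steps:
$\frac{y - 224416}{-126717 - 327323} = \frac{-109841 - 224416}{-126717 - 327323} = - \frac{334257}{-454040} = \left(-334257\right) \left(- \frac{1}{454040}\right) = \frac{334257}{454040}$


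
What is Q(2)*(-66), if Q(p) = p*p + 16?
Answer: -1320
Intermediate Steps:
Q(p) = 16 + p² (Q(p) = p² + 16 = 16 + p²)
Q(2)*(-66) = (16 + 2²)*(-66) = (16 + 4)*(-66) = 20*(-66) = -1320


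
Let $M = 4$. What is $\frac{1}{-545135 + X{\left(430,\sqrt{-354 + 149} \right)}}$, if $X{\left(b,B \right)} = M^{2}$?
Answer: $- \frac{1}{545119} \approx -1.8345 \cdot 10^{-6}$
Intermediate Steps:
$X{\left(b,B \right)} = 16$ ($X{\left(b,B \right)} = 4^{2} = 16$)
$\frac{1}{-545135 + X{\left(430,\sqrt{-354 + 149} \right)}} = \frac{1}{-545135 + 16} = \frac{1}{-545119} = - \frac{1}{545119}$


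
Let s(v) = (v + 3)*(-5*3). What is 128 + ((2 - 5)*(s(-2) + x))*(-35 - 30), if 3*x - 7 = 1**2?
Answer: -2277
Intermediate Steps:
s(v) = -45 - 15*v (s(v) = (3 + v)*(-15) = -45 - 15*v)
x = 8/3 (x = 7/3 + (1/3)*1**2 = 7/3 + (1/3)*1 = 7/3 + 1/3 = 8/3 ≈ 2.6667)
128 + ((2 - 5)*(s(-2) + x))*(-35 - 30) = 128 + ((2 - 5)*((-45 - 15*(-2)) + 8/3))*(-35 - 30) = 128 - 3*((-45 + 30) + 8/3)*(-65) = 128 - 3*(-15 + 8/3)*(-65) = 128 - 3*(-37/3)*(-65) = 128 + 37*(-65) = 128 - 2405 = -2277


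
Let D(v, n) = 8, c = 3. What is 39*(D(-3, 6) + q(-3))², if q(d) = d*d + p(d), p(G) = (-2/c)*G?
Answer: 14079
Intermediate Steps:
p(G) = -2*G/3 (p(G) = (-2/3)*G = (-2*⅓)*G = -2*G/3)
q(d) = d² - 2*d/3 (q(d) = d*d - 2*d/3 = d² - 2*d/3)
39*(D(-3, 6) + q(-3))² = 39*(8 + (⅓)*(-3)*(-2 + 3*(-3)))² = 39*(8 + (⅓)*(-3)*(-2 - 9))² = 39*(8 + (⅓)*(-3)*(-11))² = 39*(8 + 11)² = 39*19² = 39*361 = 14079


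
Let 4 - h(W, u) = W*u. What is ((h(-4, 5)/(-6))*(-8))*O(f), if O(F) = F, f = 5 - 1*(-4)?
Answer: 288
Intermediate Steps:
f = 9 (f = 5 + 4 = 9)
h(W, u) = 4 - W*u
((h(-4, 5)/(-6))*(-8))*O(f) = (((4 - 1*(-4)*5)/(-6))*(-8))*9 = (((4 + 20)*(-1/6))*(-8))*9 = ((24*(-1/6))*(-8))*9 = -4*(-8)*9 = 32*9 = 288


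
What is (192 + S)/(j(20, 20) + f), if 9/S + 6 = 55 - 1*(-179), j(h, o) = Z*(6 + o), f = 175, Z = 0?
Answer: 417/380 ≈ 1.0974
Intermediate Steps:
j(h, o) = 0 (j(h, o) = 0*(6 + o) = 0)
S = 3/76 (S = 9/(-6 + (55 - 1*(-179))) = 9/(-6 + (55 + 179)) = 9/(-6 + 234) = 9/228 = 9*(1/228) = 3/76 ≈ 0.039474)
(192 + S)/(j(20, 20) + f) = (192 + 3/76)/(0 + 175) = (14595/76)/175 = (14595/76)*(1/175) = 417/380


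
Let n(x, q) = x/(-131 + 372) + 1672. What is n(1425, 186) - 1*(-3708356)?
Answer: 894118173/241 ≈ 3.7100e+6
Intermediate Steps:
n(x, q) = 1672 + x/241 (n(x, q) = x/241 + 1672 = 1672 + x/241)
n(1425, 186) - 1*(-3708356) = (1672 + (1/241)*1425) - 1*(-3708356) = (1672 + 1425/241) + 3708356 = 404377/241 + 3708356 = 894118173/241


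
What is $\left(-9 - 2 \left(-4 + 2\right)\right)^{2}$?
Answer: $25$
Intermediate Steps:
$\left(-9 - 2 \left(-4 + 2\right)\right)^{2} = \left(-9 - -4\right)^{2} = \left(-9 + 4\right)^{2} = \left(-5\right)^{2} = 25$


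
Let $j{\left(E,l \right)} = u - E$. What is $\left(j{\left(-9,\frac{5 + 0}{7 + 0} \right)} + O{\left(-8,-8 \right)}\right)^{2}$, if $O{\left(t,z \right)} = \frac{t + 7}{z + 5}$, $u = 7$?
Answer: $\frac{2401}{9} \approx 266.78$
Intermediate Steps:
$O{\left(t,z \right)} = \frac{7 + t}{5 + z}$
$j{\left(E,l \right)} = 7 - E$
$\left(j{\left(-9,\frac{5 + 0}{7 + 0} \right)} + O{\left(-8,-8 \right)}\right)^{2} = \left(\left(7 - -9\right) + \frac{7 - 8}{5 - 8}\right)^{2} = \left(\left(7 + 9\right) + \frac{1}{-3} \left(-1\right)\right)^{2} = \left(16 - - \frac{1}{3}\right)^{2} = \left(16 + \frac{1}{3}\right)^{2} = \left(\frac{49}{3}\right)^{2} = \frac{2401}{9}$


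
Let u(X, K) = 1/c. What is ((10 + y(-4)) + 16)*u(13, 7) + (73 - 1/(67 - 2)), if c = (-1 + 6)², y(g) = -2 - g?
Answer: 24084/325 ≈ 74.105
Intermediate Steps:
c = 25 (c = 5² = 25)
u(X, K) = 1/25
((10 + y(-4)) + 16)*u(13, 7) + (73 - 1/(67 - 2)) = ((10 + (-2 - 1*(-4))) + 16)*(1/25) + (73 - 1/(67 - 2)) = ((10 + (-2 + 4)) + 16)*(1/25) + (73 - 1/65) = ((10 + 2) + 16)*(1/25) + (73 - 1*1/65) = (12 + 16)*(1/25) + (73 - 1/65) = 28*(1/25) + 4744/65 = 28/25 + 4744/65 = 24084/325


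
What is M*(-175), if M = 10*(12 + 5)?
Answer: -29750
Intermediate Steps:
M = 170 (M = 10*17 = 170)
M*(-175) = 170*(-175) = -29750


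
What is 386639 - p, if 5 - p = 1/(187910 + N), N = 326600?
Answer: 198927059341/514510 ≈ 3.8663e+5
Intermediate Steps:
p = 2572549/514510 (p = 5 - 1/(187910 + 326600) = 5 - 1/514510 = 2572549/514510 ≈ 5.0000)
386639 - p = 386639 - 1*2572549/514510 = 386639 - 2572549/514510 = 198927059341/514510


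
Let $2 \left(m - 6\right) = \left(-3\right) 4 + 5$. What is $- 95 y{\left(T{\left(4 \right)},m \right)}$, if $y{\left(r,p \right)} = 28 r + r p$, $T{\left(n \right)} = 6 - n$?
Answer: $-5795$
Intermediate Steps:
$m = \frac{5}{2}$ ($m = 6 + \frac{\left(-3\right) 4 + 5}{2} = 6 + \frac{-12 + 5}{2} = 6 + \frac{1}{2} \left(-7\right) = 6 - \frac{7}{2} = \frac{5}{2} \approx 2.5$)
$y{\left(r,p \right)} = 28 r + p r$
$- 95 y{\left(T{\left(4 \right)},m \right)} = - 95 \left(6 - 4\right) \left(28 + \frac{5}{2}\right) = - 95 \left(6 - 4\right) \frac{61}{2} = - 95 \cdot 2 \cdot \frac{61}{2} = \left(-95\right) 61 = -5795$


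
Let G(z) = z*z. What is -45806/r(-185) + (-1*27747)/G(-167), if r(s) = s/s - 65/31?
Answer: 19800523078/474113 ≈ 41763.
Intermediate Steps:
G(z) = z²
r(s) = -34/31 (r(s) = 1 - 65*1/31 = 1 - 65/31 = -34/31)
-45806/r(-185) + (-1*27747)/G(-167) = -45806/(-34/31) + (-1*27747)/((-167)²) = -45806*(-31/34) - 27747/27889 = 709993/17 - 27747*1/27889 = 709993/17 - 27747/27889 = 19800523078/474113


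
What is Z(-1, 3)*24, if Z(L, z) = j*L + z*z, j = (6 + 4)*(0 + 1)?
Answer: -24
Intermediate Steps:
j = 10 (j = 10*1 = 10)
Z(L, z) = z**2 + 10*L (Z(L, z) = 10*L + z*z = 10*L + z**2 = z**2 + 10*L)
Z(-1, 3)*24 = (3**2 + 10*(-1))*24 = (9 - 10)*24 = -1*24 = -24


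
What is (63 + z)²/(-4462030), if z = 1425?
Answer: -1107072/2231015 ≈ -0.49622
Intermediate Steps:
(63 + z)²/(-4462030) = (63 + 1425)²/(-4462030) = 1488²*(-1/4462030) = 2214144*(-1/4462030) = -1107072/2231015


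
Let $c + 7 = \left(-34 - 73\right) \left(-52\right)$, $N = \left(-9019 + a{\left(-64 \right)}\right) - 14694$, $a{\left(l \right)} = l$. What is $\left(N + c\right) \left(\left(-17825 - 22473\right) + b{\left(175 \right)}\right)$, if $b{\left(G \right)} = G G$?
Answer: $176242060$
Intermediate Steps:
$b{\left(G \right)} = G^{2}$
$N = -23777$ ($N = \left(-9019 - 64\right) - 14694 = -9083 - 14694 = -23777$)
$c = 5557$ ($c = -7 + \left(-34 - 73\right) \left(-52\right) = -7 - -5564 = -7 + 5564 = 5557$)
$\left(N + c\right) \left(\left(-17825 - 22473\right) + b{\left(175 \right)}\right) = \left(-23777 + 5557\right) \left(\left(-17825 - 22473\right) + 175^{2}\right) = - 18220 \left(\left(-17825 - 22473\right) + 30625\right) = - 18220 \left(-40298 + 30625\right) = \left(-18220\right) \left(-9673\right) = 176242060$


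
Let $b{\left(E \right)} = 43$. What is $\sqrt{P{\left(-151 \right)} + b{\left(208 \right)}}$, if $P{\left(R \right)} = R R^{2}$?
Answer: $2 i \sqrt{860727} \approx 1855.5 i$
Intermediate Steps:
$P{\left(R \right)} = R^{3}$
$\sqrt{P{\left(-151 \right)} + b{\left(208 \right)}} = \sqrt{\left(-151\right)^{3} + 43} = \sqrt{-3442951 + 43} = \sqrt{-3442908} = 2 i \sqrt{860727}$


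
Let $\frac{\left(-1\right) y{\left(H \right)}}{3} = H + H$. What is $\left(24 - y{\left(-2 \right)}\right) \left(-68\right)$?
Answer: $-816$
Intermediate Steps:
$y{\left(H \right)} = - 6 H$ ($y{\left(H \right)} = - 3 \left(H + H\right) = - 3 \cdot 2 H = - 6 H$)
$\left(24 - y{\left(-2 \right)}\right) \left(-68\right) = \left(24 - \left(-6\right) \left(-2\right)\right) \left(-68\right) = \left(24 - 12\right) \left(-68\right) = 12 \left(-68\right) = -816$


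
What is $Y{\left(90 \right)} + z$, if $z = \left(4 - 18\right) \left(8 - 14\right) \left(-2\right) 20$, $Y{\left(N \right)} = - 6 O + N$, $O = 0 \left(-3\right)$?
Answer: $-3270$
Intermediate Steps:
$O = 0$
$Y{\left(N \right)} = N$ ($Y{\left(N \right)} = \left(-6\right) 0 + N = 0 + N = N$)
$z = -3360$ ($z = \left(-14\right) \left(-6\right) \left(-2\right) 20 = 84 \left(-2\right) 20 = \left(-168\right) 20 = -3360$)
$Y{\left(90 \right)} + z = 90 - 3360 = -3270$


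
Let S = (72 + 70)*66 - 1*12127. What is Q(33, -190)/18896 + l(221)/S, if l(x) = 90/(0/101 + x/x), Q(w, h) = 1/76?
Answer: -1360483/41646784 ≈ -0.032667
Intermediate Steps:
Q(w, h) = 1/76
l(x) = 90 (l(x) = 90/(0*(1/101) + 1) = 90/(0 + 1) = 90/1 = 90*1 = 90)
S = -2755 (S = 142*66 - 12127 = 9372 - 12127 = -2755)
Q(33, -190)/18896 + l(221)/S = (1/76)/18896 + 90/(-2755) = (1/76)*(1/18896) + 90*(-1/2755) = 1/1436096 - 18/551 = -1360483/41646784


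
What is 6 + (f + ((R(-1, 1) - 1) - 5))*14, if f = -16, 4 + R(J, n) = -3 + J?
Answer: -414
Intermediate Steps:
R(J, n) = -7 + J (R(J, n) = -4 + (-3 + J) = -7 + J)
6 + (f + ((R(-1, 1) - 1) - 5))*14 = 6 + (-16 + (((-7 - 1) - 1) - 5))*14 = 6 + (-16 + ((-8 - 1) - 5))*14 = 6 + (-16 + (-9 - 5))*14 = 6 + (-16 - 14)*14 = 6 - 30*14 = 6 - 420 = -414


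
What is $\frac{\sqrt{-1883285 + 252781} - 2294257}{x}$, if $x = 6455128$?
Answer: $- \frac{2294257}{6455128} + \frac{i \sqrt{407626}}{3227564} \approx -0.35542 + 0.00019781 i$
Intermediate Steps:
$\frac{\sqrt{-1883285 + 252781} - 2294257}{x} = \frac{\sqrt{-1883285 + 252781} - 2294257}{6455128} = \left(\sqrt{-1630504} - 2294257\right) \frac{1}{6455128} = \left(2 i \sqrt{407626} - 2294257\right) \frac{1}{6455128} = \left(-2294257 + 2 i \sqrt{407626}\right) \frac{1}{6455128} = - \frac{2294257}{6455128} + \frac{i \sqrt{407626}}{3227564}$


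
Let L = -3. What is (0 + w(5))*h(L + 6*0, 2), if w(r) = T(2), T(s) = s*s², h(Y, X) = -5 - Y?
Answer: -16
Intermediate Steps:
T(s) = s³
w(r) = 8 (w(r) = 2³ = 8)
(0 + w(5))*h(L + 6*0, 2) = (0 + 8)*(-5 - (-3 + 6*0)) = 8*(-5 - (-3 + 0)) = 8*(-5 - 1*(-3)) = 8*(-5 + 3) = 8*(-2) = -16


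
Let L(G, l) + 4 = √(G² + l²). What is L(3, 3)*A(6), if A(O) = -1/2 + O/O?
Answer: -2 + 3*√2/2 ≈ 0.12132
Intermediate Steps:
A(O) = ½ (A(O) = -1*½ + 1 = -½ + 1 = ½)
L(G, l) = -4 + √(G² + l²)
L(3, 3)*A(6) = (-4 + √(3² + 3²))*(½) = (-4 + √(9 + 9))*(½) = (-4 + √18)*(½) = (-4 + 3*√2)*(½) = -2 + 3*√2/2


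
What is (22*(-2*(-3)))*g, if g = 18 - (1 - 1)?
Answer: 2376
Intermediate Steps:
g = 18 (g = 18 - 1*0 = 18 + 0 = 18)
(22*(-2*(-3)))*g = (22*(-2*(-3)))*18 = (22*6)*18 = 132*18 = 2376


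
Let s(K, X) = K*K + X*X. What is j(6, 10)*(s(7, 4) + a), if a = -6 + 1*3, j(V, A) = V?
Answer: 372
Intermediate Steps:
s(K, X) = K² + X²
a = -3 (a = -6 + 3 = -3)
j(6, 10)*(s(7, 4) + a) = 6*((7² + 4²) - 3) = 6*((49 + 16) - 3) = 6*(65 - 3) = 6*62 = 372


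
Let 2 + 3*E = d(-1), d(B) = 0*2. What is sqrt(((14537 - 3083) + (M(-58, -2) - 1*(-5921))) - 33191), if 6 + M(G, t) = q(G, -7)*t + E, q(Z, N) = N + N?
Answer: 2*I*sqrt(35538)/3 ≈ 125.68*I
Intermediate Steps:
d(B) = 0
q(Z, N) = 2*N
E = -2/3 (E = -2/3 + (1/3)*0 = -2/3 + 0 = -2/3 ≈ -0.66667)
M(G, t) = -20/3 - 14*t (M(G, t) = -6 + ((2*(-7))*t - 2/3) = -6 + (-14*t - 2/3) = -6 + (-2/3 - 14*t) = -20/3 - 14*t)
sqrt(((14537 - 3083) + (M(-58, -2) - 1*(-5921))) - 33191) = sqrt(((14537 - 3083) + ((-20/3 - 14*(-2)) - 1*(-5921))) - 33191) = sqrt((11454 + ((-20/3 + 28) + 5921)) - 33191) = sqrt((11454 + (64/3 + 5921)) - 33191) = sqrt((11454 + 17827/3) - 33191) = sqrt(52189/3 - 33191) = sqrt(-47384/3) = 2*I*sqrt(35538)/3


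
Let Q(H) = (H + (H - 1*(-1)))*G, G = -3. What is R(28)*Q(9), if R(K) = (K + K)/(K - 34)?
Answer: 532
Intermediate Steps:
R(K) = 2*K/(-34 + K) (R(K) = (2*K)/(-34 + K) = 2*K/(-34 + K))
Q(H) = -3 - 6*H (Q(H) = (H + (H - 1*(-1)))*(-3) = (H + (H + 1))*(-3) = (H + (1 + H))*(-3) = (1 + 2*H)*(-3) = -3 - 6*H)
R(28)*Q(9) = (2*28/(-34 + 28))*(-3 - 6*9) = (2*28/(-6))*(-3 - 54) = (2*28*(-⅙))*(-57) = -28/3*(-57) = 532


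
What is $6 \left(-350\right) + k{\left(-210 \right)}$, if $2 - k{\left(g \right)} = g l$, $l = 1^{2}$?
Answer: $-1888$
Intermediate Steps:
$l = 1$
$k{\left(g \right)} = 2 - g$ ($k{\left(g \right)} = 2 - g 1 = 2 - g$)
$6 \left(-350\right) + k{\left(-210 \right)} = 6 \left(-350\right) + \left(2 - -210\right) = -2100 + \left(2 + 210\right) = -2100 + 212 = -1888$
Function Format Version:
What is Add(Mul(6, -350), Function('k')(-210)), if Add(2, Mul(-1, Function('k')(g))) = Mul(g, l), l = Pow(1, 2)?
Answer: -1888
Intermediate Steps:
l = 1
Function('k')(g) = Add(2, Mul(-1, g)) (Function('k')(g) = Add(2, Mul(-1, Mul(g, 1))) = Add(2, Mul(-1, g)))
Add(Mul(6, -350), Function('k')(-210)) = Add(Mul(6, -350), Add(2, Mul(-1, -210))) = Add(-2100, Add(2, 210)) = Add(-2100, 212) = -1888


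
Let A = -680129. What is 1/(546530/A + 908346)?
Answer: 680129/617791910104 ≈ 1.1009e-6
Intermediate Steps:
1/(546530/A + 908346) = 1/(546530/(-680129) + 908346) = 1/(546530*(-1/680129) + 908346) = 1/(-546530/680129 + 908346) = 1/(617791910104/680129) = 680129/617791910104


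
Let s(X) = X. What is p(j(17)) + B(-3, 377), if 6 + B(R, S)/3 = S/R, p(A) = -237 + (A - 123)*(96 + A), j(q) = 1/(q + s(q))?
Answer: -14381557/1156 ≈ -12441.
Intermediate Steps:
j(q) = 1/(2*q) (j(q) = 1/(q + q) = 1/(2*q))
p(A) = -237 + (-123 + A)*(96 + A)
B(R, S) = -18 + 3*S/R (B(R, S) = -18 + 3*(S/R) = -18 + 3*S/R)
p(j(17)) + B(-3, 377) = (-12045 + ((½)/17)² - 27/(2*17)) + (-18 + 3*377/(-3)) = (-12045 + ((½)*(1/17))² - 27/(2*17)) + (-18 + 3*377*(-⅓)) = (-12045 + (1/34)² - 27*1/34) + (-18 - 377) = (-12045 + 1/1156 - 27/34) - 395 = -13924937/1156 - 395 = -14381557/1156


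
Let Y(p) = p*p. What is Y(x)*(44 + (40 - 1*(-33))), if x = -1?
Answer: 117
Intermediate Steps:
Y(p) = p²
Y(x)*(44 + (40 - 1*(-33))) = (-1)²*(44 + (40 - 1*(-33))) = 1*(44 + (40 + 33)) = 1*(44 + 73) = 1*117 = 117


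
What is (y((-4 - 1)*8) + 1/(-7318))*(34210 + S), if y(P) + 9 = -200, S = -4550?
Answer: -22681936290/3659 ≈ -6.1989e+6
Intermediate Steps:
y(P) = -209 (y(P) = -9 - 200 = -209)
(y((-4 - 1)*8) + 1/(-7318))*(34210 + S) = (-209 + 1/(-7318))*(34210 - 4550) = (-209 - 1/7318)*29660 = -1529463/7318*29660 = -22681936290/3659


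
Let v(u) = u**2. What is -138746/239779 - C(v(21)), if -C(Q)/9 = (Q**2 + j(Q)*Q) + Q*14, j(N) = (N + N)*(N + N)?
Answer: 740769945739783/239779 ≈ 3.0894e+9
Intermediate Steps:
j(N) = 4*N**2 (j(N) = (2*N)*(2*N) = 4*N**2)
C(Q) = -126*Q - 36*Q**3 - 9*Q**2 (C(Q) = -9*((Q**2 + (4*Q**2)*Q) + Q*14) = -9*((Q**2 + 4*Q**3) + 14*Q) = -9*(Q**2 + 4*Q**3 + 14*Q) = -126*Q - 36*Q**3 - 9*Q**2)
-138746/239779 - C(v(21)) = -138746/239779 - (-9)*21**2*(14 + 21**2 + 4*(21**2)**2) = -138746*1/239779 - (-9)*441*(14 + 441 + 4*441**2) = -138746/239779 - (-9)*441*(14 + 441 + 4*194481) = -138746/239779 - (-9)*441*(14 + 441 + 777924) = -138746/239779 - (-9)*441*778379 = -138746/239779 - 1*(-3089386251) = -138746/239779 + 3089386251 = 740769945739783/239779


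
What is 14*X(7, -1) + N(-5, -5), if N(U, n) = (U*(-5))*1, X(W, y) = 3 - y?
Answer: 81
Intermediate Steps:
N(U, n) = -5*U (N(U, n) = -5*U*1 = -5*U)
14*X(7, -1) + N(-5, -5) = 14*(3 - 1*(-1)) - 5*(-5) = 14*(3 + 1) + 25 = 14*4 + 25 = 56 + 25 = 81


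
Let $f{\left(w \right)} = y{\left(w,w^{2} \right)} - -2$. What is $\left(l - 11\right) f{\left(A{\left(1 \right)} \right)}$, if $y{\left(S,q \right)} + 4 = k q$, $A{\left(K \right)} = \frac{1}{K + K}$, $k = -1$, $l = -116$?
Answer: $\frac{1143}{4} \approx 285.75$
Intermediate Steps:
$A{\left(K \right)} = \frac{1}{2 K}$
$y{\left(S,q \right)} = -4 - q$
$f{\left(w \right)} = -2 - w^{2}$ ($f{\left(w \right)} = \left(-4 - w^{2}\right) - -2 = \left(-4 - w^{2}\right) + 2 = -2 - w^{2}$)
$\left(l - 11\right) f{\left(A{\left(1 \right)} \right)} = \left(-116 - 11\right) \left(-2 - \left(\frac{1}{2 \cdot 1}\right)^{2}\right) = - 127 \left(-2 - \left(\frac{1}{2} \cdot 1\right)^{2}\right) = - 127 \left(-2 - \left(\frac{1}{2}\right)^{2}\right) = - 127 \left(-2 - \frac{1}{4}\right) = \left(-127\right) \left(- \frac{9}{4}\right) = \frac{1143}{4}$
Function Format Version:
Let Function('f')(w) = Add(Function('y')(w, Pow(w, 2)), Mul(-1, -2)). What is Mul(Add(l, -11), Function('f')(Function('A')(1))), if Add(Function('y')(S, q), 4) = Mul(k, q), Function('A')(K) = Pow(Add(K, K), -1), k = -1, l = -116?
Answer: Rational(1143, 4) ≈ 285.75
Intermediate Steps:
Function('A')(K) = Mul(Rational(1, 2), Pow(K, -1)) (Function('A')(K) = Pow(Mul(2, K), -1) = Mul(Rational(1, 2), Pow(K, -1)))
Function('y')(S, q) = Add(-4, Mul(-1, q))
Function('f')(w) = Add(-2, Mul(-1, Pow(w, 2))) (Function('f')(w) = Add(Add(-4, Mul(-1, Pow(w, 2))), Mul(-1, -2)) = Add(Add(-4, Mul(-1, Pow(w, 2))), 2) = Add(-2, Mul(-1, Pow(w, 2))))
Mul(Add(l, -11), Function('f')(Function('A')(1))) = Mul(Add(-116, -11), Add(-2, Mul(-1, Pow(Mul(Rational(1, 2), Pow(1, -1)), 2)))) = Mul(-127, Add(-2, Mul(-1, Pow(Mul(Rational(1, 2), 1), 2)))) = Mul(-127, Add(-2, Mul(-1, Pow(Rational(1, 2), 2)))) = Mul(-127, Add(-2, Mul(-1, Rational(1, 4)))) = Mul(-127, Add(-2, Rational(-1, 4))) = Mul(-127, Rational(-9, 4)) = Rational(1143, 4)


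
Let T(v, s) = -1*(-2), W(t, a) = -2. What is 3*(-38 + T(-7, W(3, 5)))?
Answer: -108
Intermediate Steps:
T(v, s) = 2
3*(-38 + T(-7, W(3, 5))) = 3*(-38 + 2) = 3*(-36) = -108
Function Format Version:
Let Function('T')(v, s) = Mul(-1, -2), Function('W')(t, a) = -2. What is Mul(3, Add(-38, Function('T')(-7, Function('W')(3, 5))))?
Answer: -108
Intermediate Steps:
Function('T')(v, s) = 2
Mul(3, Add(-38, Function('T')(-7, Function('W')(3, 5)))) = Mul(3, Add(-38, 2)) = Mul(3, -36) = -108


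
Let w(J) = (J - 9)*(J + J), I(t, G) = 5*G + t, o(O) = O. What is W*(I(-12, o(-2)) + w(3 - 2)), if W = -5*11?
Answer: 2090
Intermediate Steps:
W = -55
I(t, G) = t + 5*G
w(J) = 2*J*(-9 + J) (w(J) = (-9 + J)*(2*J) = 2*J*(-9 + J))
W*(I(-12, o(-2)) + w(3 - 2)) = -55*((-12 + 5*(-2)) + 2*(3 - 2)*(-9 + (3 - 2))) = -55*((-12 - 10) + 2*1*(-9 + 1)) = -55*(-22 + 2*1*(-8)) = -55*(-22 - 16) = -55*(-38) = 2090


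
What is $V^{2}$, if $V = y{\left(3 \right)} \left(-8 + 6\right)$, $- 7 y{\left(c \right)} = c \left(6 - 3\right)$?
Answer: $\frac{324}{49} \approx 6.6122$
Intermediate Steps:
$y{\left(c \right)} = - \frac{3 c}{7}$ ($y{\left(c \right)} = - \frac{c \left(6 - 3\right)}{7} = - \frac{c 3}{7} = - \frac{3 c}{7}$)
$V = \frac{18}{7}$ ($V = \left(- \frac{3}{7}\right) 3 \left(-8 + 6\right) = \left(- \frac{9}{7}\right) \left(-2\right) = \frac{18}{7} \approx 2.5714$)
$V^{2} = \left(\frac{18}{7}\right)^{2} = \frac{324}{49}$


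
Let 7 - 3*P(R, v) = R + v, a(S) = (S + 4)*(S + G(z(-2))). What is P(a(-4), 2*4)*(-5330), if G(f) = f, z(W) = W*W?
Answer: 5330/3 ≈ 1776.7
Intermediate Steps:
z(W) = W²
a(S) = (4 + S)² (a(S) = (S + 4)*(S + (-2)²) = (4 + S)*(S + 4) = (4 + S)*(4 + S) = (4 + S)²)
P(R, v) = 7/3 - R/3 - v/3 (P(R, v) = 7/3 - (R + v)/3 = 7/3 + (-R/3 - v/3) = 7/3 - R/3 - v/3)
P(a(-4), 2*4)*(-5330) = (7/3 - (16 + (-4)² + 8*(-4))/3 - 2*4/3)*(-5330) = (7/3 - (16 + 16 - 32)/3 - ⅓*8)*(-5330) = (7/3 - ⅓*0 - 8/3)*(-5330) = (7/3 + 0 - 8/3)*(-5330) = -⅓*(-5330) = 5330/3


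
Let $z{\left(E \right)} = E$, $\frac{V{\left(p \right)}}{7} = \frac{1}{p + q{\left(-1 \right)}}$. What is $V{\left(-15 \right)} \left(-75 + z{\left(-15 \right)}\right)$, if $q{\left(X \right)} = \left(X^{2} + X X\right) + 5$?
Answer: $\frac{315}{4} \approx 78.75$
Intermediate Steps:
$q{\left(X \right)} = 5 + 2 X^{2}$ ($q{\left(X \right)} = \left(X^{2} + X^{2}\right) + 5 = 2 X^{2} + 5 = 5 + 2 X^{2}$)
$V{\left(p \right)} = \frac{7}{7 + p}$ ($V{\left(p \right)} = \frac{7}{p + \left(5 + 2 \left(-1\right)^{2}\right)} = \frac{7}{p + \left(5 + 2 \cdot 1\right)} = \frac{7}{p + \left(5 + 2\right)} = \frac{7}{p + 7} = \frac{7}{7 + p}$)
$V{\left(-15 \right)} \left(-75 + z{\left(-15 \right)}\right) = \frac{7}{7 - 15} \left(-75 - 15\right) = \frac{7}{-8} \left(-90\right) = 7 \left(- \frac{1}{8}\right) \left(-90\right) = \left(- \frac{7}{8}\right) \left(-90\right) = \frac{315}{4}$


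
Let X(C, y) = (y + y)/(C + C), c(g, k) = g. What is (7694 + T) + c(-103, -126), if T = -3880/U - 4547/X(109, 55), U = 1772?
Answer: -34659624/24365 ≈ -1422.5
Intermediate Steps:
X(C, y) = y/C (X(C, y) = (2*y)/((2*C)) = (2*y)*(1/(2*C)) = y/C)
T = -219614339/24365 (T = -3880/1772 - 4547/(55/109) = -3880*1/1772 - 4547/(55*(1/109)) = -970/443 - 4547/55/109 = -970/443 - 4547*109/55 = -970/443 - 495623/55 = -219614339/24365 ≈ -9013.5)
(7694 + T) + c(-103, -126) = (7694 - 219614339/24365) - 103 = -32150029/24365 - 103 = -34659624/24365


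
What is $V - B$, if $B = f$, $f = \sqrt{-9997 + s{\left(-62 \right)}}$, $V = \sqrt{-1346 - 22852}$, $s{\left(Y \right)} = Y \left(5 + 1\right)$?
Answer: $i \left(\sqrt{24198} - \sqrt{10369}\right) \approx 53.729 i$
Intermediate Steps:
$s{\left(Y \right)} = 6 Y$ ($s{\left(Y \right)} = Y 6 = 6 Y$)
$V = i \sqrt{24198}$ ($V = \sqrt{-24198} = i \sqrt{24198} \approx 155.56 i$)
$f = i \sqrt{10369}$ ($f = \sqrt{-9997 + 6 \left(-62\right)} = \sqrt{-9997 - 372} = \sqrt{-10369} = i \sqrt{10369} \approx 101.83 i$)
$B = i \sqrt{10369} \approx 101.83 i$
$V - B = i \sqrt{24198} - i \sqrt{10369}$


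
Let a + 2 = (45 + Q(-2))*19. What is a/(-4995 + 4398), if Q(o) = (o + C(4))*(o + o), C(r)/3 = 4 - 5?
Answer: -411/199 ≈ -2.0653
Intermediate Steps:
C(r) = -3 (C(r) = 3*(4 - 5) = 3*(-1) = -3)
Q(o) = 2*o*(-3 + o) (Q(o) = (o - 3)*(o + o) = (-3 + o)*(2*o) = 2*o*(-3 + o))
a = 1233 (a = -2 + (45 + 2*(-2)*(-3 - 2))*19 = -2 + (45 + 2*(-2)*(-5))*19 = -2 + (45 + 20)*19 = -2 + 65*19 = -2 + 1235 = 1233)
a/(-4995 + 4398) = 1233/(-4995 + 4398) = 1233/(-597) = 1233*(-1/597) = -411/199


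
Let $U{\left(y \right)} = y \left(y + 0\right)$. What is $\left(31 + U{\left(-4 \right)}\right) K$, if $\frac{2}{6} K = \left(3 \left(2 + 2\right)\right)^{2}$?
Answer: $20304$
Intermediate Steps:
$U{\left(y \right)} = y^{2}$ ($U{\left(y \right)} = y y = y^{2}$)
$K = 432$ ($K = 3 \left(3 \left(2 + 2\right)\right)^{2} = 3 \left(3 \cdot 4\right)^{2} = 3 \cdot 12^{2} = 3 \cdot 144 = 432$)
$\left(31 + U{\left(-4 \right)}\right) K = \left(31 + \left(-4\right)^{2}\right) 432 = \left(31 + 16\right) 432 = 47 \cdot 432 = 20304$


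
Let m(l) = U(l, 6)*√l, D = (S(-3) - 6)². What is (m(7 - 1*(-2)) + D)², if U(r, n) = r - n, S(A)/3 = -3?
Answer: 54756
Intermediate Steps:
S(A) = -9 (S(A) = 3*(-3) = -9)
D = 225 (D = (-9 - 6)² = (-15)² = 225)
m(l) = √l*(-6 + l) (m(l) = (l - 1*6)*√l = (l - 6)*√l = (-6 + l)*√l = √l*(-6 + l))
(m(7 - 1*(-2)) + D)² = (√(7 - 1*(-2))*(-6 + (7 - 1*(-2))) + 225)² = (√(7 + 2)*(-6 + (7 + 2)) + 225)² = (√9*(-6 + 9) + 225)² = (3*3 + 225)² = (9 + 225)² = 234² = 54756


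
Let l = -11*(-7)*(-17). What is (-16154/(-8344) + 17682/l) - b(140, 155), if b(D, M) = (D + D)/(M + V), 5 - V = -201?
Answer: -3477580273/281639204 ≈ -12.348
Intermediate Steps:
V = 206 (V = 5 - 1*(-201) = 5 + 201 = 206)
l = -1309 (l = 77*(-17) = -1309)
b(D, M) = 2*D/(206 + M) (b(D, M) = (D + D)/(M + 206) = (2*D)/(206 + M) = 2*D/(206 + M))
(-16154/(-8344) + 17682/l) - b(140, 155) = (-16154/(-8344) + 17682/(-1309)) - 2*140/(206 + 155) = (-16154*(-1/8344) + 17682*(-1/1309)) - 2*140/361 = (8077/4172 - 2526/187) - 2*140/361 = -9028073/780164 - 1*280/361 = -9028073/780164 - 280/361 = -3477580273/281639204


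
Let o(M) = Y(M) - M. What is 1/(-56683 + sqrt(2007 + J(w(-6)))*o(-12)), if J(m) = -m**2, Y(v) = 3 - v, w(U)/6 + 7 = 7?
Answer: -56683/3211499386 - 81*sqrt(223)/3211499386 ≈ -1.8027e-5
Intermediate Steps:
w(U) = 0 (w(U) = -42 + 6*7 = -42 + 42 = 0)
o(M) = 3 - 2*M (o(M) = (3 - M) - M = 3 - 2*M)
1/(-56683 + sqrt(2007 + J(w(-6)))*o(-12)) = 1/(-56683 + sqrt(2007 - 1*0**2)*(3 - 2*(-12))) = 1/(-56683 + sqrt(2007 - 1*0)*(3 + 24)) = 1/(-56683 + sqrt(2007 + 0)*27) = 1/(-56683 + sqrt(2007)*27) = 1/(-56683 + (3*sqrt(223))*27) = 1/(-56683 + 81*sqrt(223))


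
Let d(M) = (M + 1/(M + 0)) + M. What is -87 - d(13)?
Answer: -1470/13 ≈ -113.08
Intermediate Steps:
d(M) = 1/M + 2*M (d(M) = (M + 1/M) + M = 1/M + 2*M)
-87 - d(13) = -87 - (1/13 + 2*13) = -87 - (1/13 + 26) = -87 - 1*339/13 = -87 - 339/13 = -1470/13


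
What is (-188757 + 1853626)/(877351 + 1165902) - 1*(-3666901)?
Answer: 7492408133822/2043253 ≈ 3.6669e+6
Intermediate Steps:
(-188757 + 1853626)/(877351 + 1165902) - 1*(-3666901) = 1664869/2043253 + 3666901 = 7492408133822/2043253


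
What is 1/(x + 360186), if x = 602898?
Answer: 1/963084 ≈ 1.0383e-6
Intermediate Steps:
1/(x + 360186) = 1/(602898 + 360186) = 1/963084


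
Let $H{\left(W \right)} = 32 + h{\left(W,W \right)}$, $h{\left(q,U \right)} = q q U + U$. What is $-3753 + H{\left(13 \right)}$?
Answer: $-1511$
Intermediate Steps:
$h{\left(q,U \right)} = U + U q^{2}$ ($h{\left(q,U \right)} = q^{2} U + U = U q^{2} + U = U + U q^{2}$)
$H{\left(W \right)} = 32 + W \left(1 + W^{2}\right)$
$-3753 + H{\left(13 \right)} = -3753 + \left(32 + 13 + 13^{3}\right) = -3753 + \left(32 + 13 + 2197\right) = -3753 + 2242 = -1511$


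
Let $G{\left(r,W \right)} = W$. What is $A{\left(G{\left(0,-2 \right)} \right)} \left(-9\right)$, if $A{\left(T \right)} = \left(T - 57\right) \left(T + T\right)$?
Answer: $-2124$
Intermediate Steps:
$A{\left(T \right)} = 2 T \left(-57 + T\right)$ ($A{\left(T \right)} = \left(-57 + T\right) 2 T = 2 T \left(-57 + T\right)$)
$A{\left(G{\left(0,-2 \right)} \right)} \left(-9\right) = 2 \left(-2\right) \left(-57 - 2\right) \left(-9\right) = 2 \left(-2\right) \left(-59\right) \left(-9\right) = 236 \left(-9\right) = -2124$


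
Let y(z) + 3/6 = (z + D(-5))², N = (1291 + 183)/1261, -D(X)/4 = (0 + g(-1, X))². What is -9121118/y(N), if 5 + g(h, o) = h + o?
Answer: -29007362550556/741395054879 ≈ -39.125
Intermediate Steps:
g(h, o) = -5 + h + o (g(h, o) = -5 + (h + o) = -5 + h + o)
D(X) = -4*(-6 + X)² (D(X) = -4*(0 + (-5 - 1 + X))² = -4*(0 + (-6 + X))² = -4*(-6 + X)²)
N = 1474/1261 (N = 1474*(1/1261) = 1474/1261 ≈ 1.1689)
y(z) = -½ + (-484 + z)² (y(z) = -½ + (z - 4*(-6 - 5)²)² = -½ + (z - 4*(-11)²)² = -½ + (z - 4*121)² = -½ + (z - 484)² = -½ + (-484 + z)²)
-9121118/y(N) = -9121118/(-½ + (-484 + 1474/1261)²) = -9121118/(-½ + (-608850/1261)²) = -9121118/(-½ + 370698322500/1590121) = -9121118/741395054879/3180242 = -9121118*3180242/741395054879 = -29007362550556/741395054879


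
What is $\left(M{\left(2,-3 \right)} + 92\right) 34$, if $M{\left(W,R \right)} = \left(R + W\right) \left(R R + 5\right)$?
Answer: $2652$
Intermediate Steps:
$M{\left(W,R \right)} = \left(5 + R^{2}\right) \left(R + W\right)$ ($M{\left(W,R \right)} = \left(R + W\right) \left(R^{2} + 5\right) = \left(R + W\right) \left(5 + R^{2}\right) = \left(5 + R^{2}\right) \left(R + W\right)$)
$\left(M{\left(2,-3 \right)} + 92\right) 34 = \left(\left(\left(-3\right)^{3} + 5 \left(-3\right) + 5 \cdot 2 + 2 \left(-3\right)^{2}\right) + 92\right) 34 = \left(\left(-27 - 15 + 10 + 2 \cdot 9\right) + 92\right) 34 = \left(\left(-27 - 15 + 10 + 18\right) + 92\right) 34 = \left(-14 + 92\right) 34 = 78 \cdot 34 = 2652$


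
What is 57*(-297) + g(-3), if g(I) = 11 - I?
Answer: -16915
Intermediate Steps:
57*(-297) + g(-3) = 57*(-297) + (11 - 1*(-3)) = -16929 + (11 + 3) = -16929 + 14 = -16915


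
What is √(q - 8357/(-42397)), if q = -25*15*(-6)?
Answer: √4044741931979/42397 ≈ 47.436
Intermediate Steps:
q = 2250 (q = -375*(-6) = 2250)
√(q - 8357/(-42397)) = √(2250 - 8357/(-42397)) = √(2250 - 8357*(-1/42397)) = √(2250 + 8357/42397) = √(95401607/42397) = √4044741931979/42397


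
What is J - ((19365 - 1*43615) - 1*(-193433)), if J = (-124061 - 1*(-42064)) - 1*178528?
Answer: -429708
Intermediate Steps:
J = -260525 (J = (-124061 + 42064) - 178528 = -81997 - 178528 = -260525)
J - ((19365 - 1*43615) - 1*(-193433)) = -260525 - ((19365 - 1*43615) - 1*(-193433)) = -260525 - ((19365 - 43615) + 193433) = -260525 - (-24250 + 193433) = -260525 - 1*169183 = -260525 - 169183 = -429708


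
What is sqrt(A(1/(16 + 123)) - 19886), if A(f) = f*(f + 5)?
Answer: I*sqrt(384216710)/139 ≈ 141.02*I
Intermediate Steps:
A(f) = f*(5 + f)
sqrt(A(1/(16 + 123)) - 19886) = sqrt((5 + 1/(16 + 123))/(16 + 123) - 19886) = sqrt((5 + 1/139)/139 - 19886) = sqrt((1/139)*(696/139) - 19886) = sqrt(696/19321 - 19886) = sqrt(-384216710/19321) = I*sqrt(384216710)/139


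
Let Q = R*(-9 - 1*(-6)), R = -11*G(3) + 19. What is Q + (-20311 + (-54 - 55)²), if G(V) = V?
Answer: -8388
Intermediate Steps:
R = -14 (R = -11*3 + 19 = -33 + 19 = -14)
Q = 42 (Q = -14*(-9 - 1*(-6)) = -14*(-9 + 6) = -14*(-3) = 42)
Q + (-20311 + (-54 - 55)²) = 42 + (-20311 + (-54 - 55)²) = 42 + (-20311 + (-109)²) = 42 + (-20311 + 11881) = 42 - 8430 = -8388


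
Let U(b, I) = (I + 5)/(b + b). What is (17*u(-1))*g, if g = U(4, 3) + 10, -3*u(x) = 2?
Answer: -374/3 ≈ -124.67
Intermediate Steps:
u(x) = -⅔ (u(x) = -⅓*2 = -⅔)
U(b, I) = (5 + I)/(2*b) (U(b, I) = (5 + I)/((2*b)) = (5 + I)*(1/(2*b)) = (5 + I)/(2*b))
g = 11 (g = (½)*(5 + 3)/4 + 10 = (½)*(¼)*8 + 10 = 1 + 10 = 11)
(17*u(-1))*g = (17*(-⅔))*11 = -34/3*11 = -374/3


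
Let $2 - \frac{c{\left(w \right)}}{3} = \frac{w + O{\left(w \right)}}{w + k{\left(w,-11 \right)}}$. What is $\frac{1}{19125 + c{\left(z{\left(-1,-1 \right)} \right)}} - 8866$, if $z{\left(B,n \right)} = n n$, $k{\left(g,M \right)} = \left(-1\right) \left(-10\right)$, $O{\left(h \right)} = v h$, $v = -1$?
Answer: $- \frac{169615445}{19131} \approx -8866.0$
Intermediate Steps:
$O{\left(h \right)} = - h$
$k{\left(g,M \right)} = 10$
$z{\left(B,n \right)} = n^{2}$
$c{\left(w \right)} = 6$ ($c{\left(w \right)} = 6 - 3 \frac{w - w}{w + 10} = 6 - 3 \frac{0}{10 + w} = 6 - 0 = 6 + 0 = 6$)
$\frac{1}{19125 + c{\left(z{\left(-1,-1 \right)} \right)}} - 8866 = \frac{1}{19125 + 6} - 8866 = \frac{1}{19131} - 8866 = - \frac{169615445}{19131}$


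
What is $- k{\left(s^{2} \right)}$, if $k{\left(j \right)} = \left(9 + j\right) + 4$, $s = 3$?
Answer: $-22$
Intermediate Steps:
$k{\left(j \right)} = 13 + j$
$- k{\left(s^{2} \right)} = - (13 + 3^{2}) = - (13 + 9) = \left(-1\right) 22 = -22$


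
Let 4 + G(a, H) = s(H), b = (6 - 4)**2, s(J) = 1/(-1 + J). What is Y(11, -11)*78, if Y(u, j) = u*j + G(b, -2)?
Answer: -9776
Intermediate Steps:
b = 4 (b = 2**2 = 4)
G(a, H) = -4 + 1/(-1 + H)
Y(u, j) = -13/3 + j*u (Y(u, j) = u*j + (5 - 4*(-2))/(-1 - 2) = j*u + (5 + 8)/(-3) = j*u - 1/3*13 = j*u - 13/3 = -13/3 + j*u)
Y(11, -11)*78 = (-13/3 - 11*11)*78 = (-13/3 - 121)*78 = -376/3*78 = -9776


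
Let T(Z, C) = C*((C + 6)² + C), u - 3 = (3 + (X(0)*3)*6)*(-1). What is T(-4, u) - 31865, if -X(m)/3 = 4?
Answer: 10660135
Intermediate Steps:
X(m) = -12 (X(m) = -3*4 = -12)
u = 216 (u = 3 + (3 - 12*3*6)*(-1) = 3 + (3 - 36*6)*(-1) = 3 + (3 - 216)*(-1) = 3 - 213*(-1) = 3 + 213 = 216)
T(Z, C) = C*(C + (6 + C)²) (T(Z, C) = C*((6 + C)² + C) = C*(C + (6 + C)²))
T(-4, u) - 31865 = 216*(216 + (6 + 216)²) - 31865 = 216*(216 + 222²) - 31865 = 216*(216 + 49284) - 31865 = 216*49500 - 31865 = 10692000 - 31865 = 10660135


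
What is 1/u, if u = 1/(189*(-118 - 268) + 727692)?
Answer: 654738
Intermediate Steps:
u = 1/654738 (u = 1/(189*(-386) + 727692) = 1/(-72954 + 727692) = 1/654738 ≈ 1.5273e-6)
1/u = 1/(1/654738) = 654738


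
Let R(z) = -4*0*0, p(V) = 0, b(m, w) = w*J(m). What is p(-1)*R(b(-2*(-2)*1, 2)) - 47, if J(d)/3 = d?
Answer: -47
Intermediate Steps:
J(d) = 3*d
b(m, w) = 3*m*w (b(m, w) = w*(3*m) = 3*m*w)
R(z) = 0 (R(z) = 0*0 = 0)
p(-1)*R(b(-2*(-2)*1, 2)) - 47 = 0*0 - 47 = 0 - 47 = -47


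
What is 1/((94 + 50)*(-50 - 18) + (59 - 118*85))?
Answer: -1/19763 ≈ -5.0600e-5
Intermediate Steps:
1/((94 + 50)*(-50 - 18) + (59 - 118*85)) = 1/(144*(-68) + (59 - 10030)) = 1/(-9792 - 9971) = 1/(-19763) = -1/19763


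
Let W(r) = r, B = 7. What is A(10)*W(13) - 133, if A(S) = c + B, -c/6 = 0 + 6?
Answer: -510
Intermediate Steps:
c = -36 (c = -6*(0 + 6) = -6*6 = -36)
A(S) = -29 (A(S) = -36 + 7 = -29)
A(10)*W(13) - 133 = -29*13 - 133 = -377 - 133 = -510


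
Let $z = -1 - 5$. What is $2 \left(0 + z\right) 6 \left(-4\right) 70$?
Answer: $20160$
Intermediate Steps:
$z = -6$ ($z = -1 - 5 = -6$)
$2 \left(0 + z\right) 6 \left(-4\right) 70 = 2 \left(0 - 6\right) 6 \left(-4\right) 70 = 2 \left(\left(-6\right) 6\right) \left(-4\right) 70 = 2 \left(-36\right) \left(-4\right) 70 = \left(-72\right) \left(-4\right) 70 = 288 \cdot 70 = 20160$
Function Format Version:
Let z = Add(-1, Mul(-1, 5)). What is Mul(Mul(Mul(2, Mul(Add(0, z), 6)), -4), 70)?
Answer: 20160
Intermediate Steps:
z = -6 (z = Add(-1, -5) = -6)
Mul(Mul(Mul(2, Mul(Add(0, z), 6)), -4), 70) = Mul(Mul(Mul(2, Mul(Add(0, -6), 6)), -4), 70) = Mul(Mul(Mul(2, Mul(-6, 6)), -4), 70) = Mul(Mul(Mul(2, -36), -4), 70) = Mul(Mul(-72, -4), 70) = Mul(288, 70) = 20160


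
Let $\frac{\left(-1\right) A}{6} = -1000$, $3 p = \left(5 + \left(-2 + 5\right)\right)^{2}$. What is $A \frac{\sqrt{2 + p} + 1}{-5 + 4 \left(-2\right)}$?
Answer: $- \frac{6000}{13} - \frac{2000 \sqrt{210}}{13} \approx -2691.0$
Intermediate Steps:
$p = \frac{64}{3}$ ($p = \frac{\left(5 + \left(-2 + 5\right)\right)^{2}}{3} = \frac{\left(5 + 3\right)^{2}}{3} = \frac{8^{2}}{3} = \frac{1}{3} \cdot 64 = \frac{64}{3} \approx 21.333$)
$A = 6000$ ($A = \left(-6\right) \left(-1000\right) = 6000$)
$A \frac{\sqrt{2 + p} + 1}{-5 + 4 \left(-2\right)} = 6000 \frac{\sqrt{2 + \frac{64}{3}} + 1}{-5 + 4 \left(-2\right)} = 6000 \frac{\sqrt{\frac{70}{3}} + 1}{-5 - 8} = 6000 \frac{\frac{\sqrt{210}}{3} + 1}{-13} = 6000 \left(1 + \frac{\sqrt{210}}{3}\right) \left(- \frac{1}{13}\right) = 6000 \left(- \frac{1}{13} - \frac{\sqrt{210}}{39}\right) = - \frac{6000}{13} - \frac{2000 \sqrt{210}}{13}$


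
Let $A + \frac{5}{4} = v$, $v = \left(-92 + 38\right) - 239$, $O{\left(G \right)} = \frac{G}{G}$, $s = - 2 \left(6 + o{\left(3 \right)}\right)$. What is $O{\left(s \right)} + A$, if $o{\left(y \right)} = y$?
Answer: $- \frac{1173}{4} \approx -293.25$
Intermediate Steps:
$s = -18$ ($s = - 2 \left(6 + 3\right) = \left(-2\right) 9 = -18$)
$O{\left(G \right)} = 1$
$v = -293$ ($v = -54 - 239 = -293$)
$A = - \frac{1177}{4}$ ($A = - \frac{5}{4} - 293 = - \frac{1177}{4} \approx -294.25$)
$O{\left(s \right)} + A = 1 - \frac{1177}{4} = - \frac{1173}{4}$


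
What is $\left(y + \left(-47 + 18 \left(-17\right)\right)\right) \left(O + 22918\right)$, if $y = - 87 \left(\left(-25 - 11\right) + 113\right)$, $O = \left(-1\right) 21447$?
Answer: $-10373492$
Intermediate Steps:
$O = -21447$
$y = -6699$ ($y = - 87 \left(-36 + 113\right) = \left(-87\right) 77 = -6699$)
$\left(y + \left(-47 + 18 \left(-17\right)\right)\right) \left(O + 22918\right) = \left(-6699 + \left(-47 + 18 \left(-17\right)\right)\right) \left(-21447 + 22918\right) = \left(-6699 - 353\right) 1471 = \left(-7052\right) 1471 = -10373492$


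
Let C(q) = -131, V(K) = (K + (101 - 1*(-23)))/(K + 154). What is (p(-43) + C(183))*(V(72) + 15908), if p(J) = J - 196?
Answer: -665149740/113 ≈ -5.8863e+6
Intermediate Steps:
V(K) = (124 + K)/(154 + K) (V(K) = (K + (101 + 23))/(154 + K) = (K + 124)/(154 + K) = (124 + K)/(154 + K))
p(J) = -196 + J
(p(-43) + C(183))*(V(72) + 15908) = ((-196 - 43) - 131)*((124 + 72)/(154 + 72) + 15908) = (-239 - 131)*(196/226 + 15908) = -370*((1/226)*196 + 15908) = -370*(98/113 + 15908) = -370*1797702/113 = -665149740/113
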